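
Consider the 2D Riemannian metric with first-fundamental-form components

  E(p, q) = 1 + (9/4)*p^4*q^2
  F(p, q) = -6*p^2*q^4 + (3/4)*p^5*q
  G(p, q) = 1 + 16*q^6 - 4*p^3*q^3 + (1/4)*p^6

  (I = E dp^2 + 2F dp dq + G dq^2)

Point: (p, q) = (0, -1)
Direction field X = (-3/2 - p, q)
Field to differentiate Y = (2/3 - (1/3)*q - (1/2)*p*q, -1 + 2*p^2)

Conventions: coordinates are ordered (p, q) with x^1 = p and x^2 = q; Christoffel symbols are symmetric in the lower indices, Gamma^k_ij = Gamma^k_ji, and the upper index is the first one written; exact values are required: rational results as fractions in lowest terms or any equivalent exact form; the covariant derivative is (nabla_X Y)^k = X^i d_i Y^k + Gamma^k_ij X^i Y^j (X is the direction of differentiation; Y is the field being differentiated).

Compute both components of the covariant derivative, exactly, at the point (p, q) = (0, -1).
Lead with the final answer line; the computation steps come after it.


Answer: (nabla_X Y)^p = -5/12, (nabla_X Y)^q = -48/17

E = 1, F = 0, G = 17 at the point
E_p = 0, E_q = 0, F_p = 0, F_q = 0, G_p = 0, G_q = -96
EG - F^2 = 17;  g^inv = (1/17) * [[17, 0], [0, 1]]
first-kind symbols [ij,l] = (1/2)(d_i g_jl + d_j g_il - d_l g_ij): [pp,p] = E_p/2 = 0, [pp,q] = F_p - E_q/2 = 0, [pq,p] = E_q/2 = 0, [pq,q] = G_p/2 = 0, [qq,p] = F_q - G_p/2 = 0, [qq,q] = G_q/2 = -48
Gamma^p_ij = (G*[ij,p] - F*[ij,q])/(EG - F^2), Gamma^q_ij = (E*[ij,q] - F*[ij,p])/(EG - F^2)
Gamma_ppp = 0, Gamma_ppq = 0, Gamma_pqq = 0, Gamma_qpp = 0, Gamma_qpq = 0, Gamma_qqq = -48/17
X = (-3/2, -1), Y = (1, -1) at the point


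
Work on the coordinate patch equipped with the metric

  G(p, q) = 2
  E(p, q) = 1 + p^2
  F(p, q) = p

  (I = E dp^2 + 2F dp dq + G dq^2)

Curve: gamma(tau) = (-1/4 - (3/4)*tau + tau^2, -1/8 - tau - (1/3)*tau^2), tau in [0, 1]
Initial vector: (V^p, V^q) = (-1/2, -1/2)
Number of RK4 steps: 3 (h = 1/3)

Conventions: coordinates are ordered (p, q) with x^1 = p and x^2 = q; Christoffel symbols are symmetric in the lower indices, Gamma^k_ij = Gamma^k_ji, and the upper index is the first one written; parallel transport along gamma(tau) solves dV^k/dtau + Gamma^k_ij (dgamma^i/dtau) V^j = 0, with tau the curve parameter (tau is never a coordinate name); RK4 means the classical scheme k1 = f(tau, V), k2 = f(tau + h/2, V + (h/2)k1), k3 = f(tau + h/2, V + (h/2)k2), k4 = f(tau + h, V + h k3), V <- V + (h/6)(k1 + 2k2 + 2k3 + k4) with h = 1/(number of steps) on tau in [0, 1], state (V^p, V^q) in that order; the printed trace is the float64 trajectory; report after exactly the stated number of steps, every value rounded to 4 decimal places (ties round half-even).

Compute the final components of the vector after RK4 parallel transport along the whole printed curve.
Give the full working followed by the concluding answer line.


gamma'(tau) = (-3/4 + 2*tau, -1 - (2/3)*tau); f(tau, V)^k = -Gamma^k_ij(gamma(tau)) gamma'^i(tau) V^j; h = 1/3; intermediate values shown to 6 dp
curve data and Christoffel symbols at the stage parameters:
  tau = 0.000000: gamma = (-0.250000, -0.125000), gamma' = (-0.750000, -1.000000); Gamma_ppp = -0.121212, Gamma_ppq = 0.000000, Gamma_pqq = 0.000000, Gamma_qpp = 0.484848, Gamma_qpq = 0.000000, Gamma_qqq = 0.000000
  tau = 0.166667: gamma = (-0.347222, -0.300926), gamma' = (-0.416667, -1.111111); Gamma_ppp = -0.163741, Gamma_ppq = 0.000000, Gamma_pqq = 0.000000, Gamma_qpp = 0.471573, Gamma_qpq = 0.000000, Gamma_qqq = 0.000000
  tau = 0.333333: gamma = (-0.388889, -0.495370), gamma' = (-0.083333, -1.222222); Gamma_ppp = -0.180775, Gamma_ppq = 0.000000, Gamma_pqq = 0.000000, Gamma_qpp = 0.464849, Gamma_qpq = 0.000000, Gamma_qqq = 0.000000
  tau = 0.500000: gamma = (-0.375000, -0.708333), gamma' = (0.250000, -1.333333); Gamma_ppp = -0.175182, Gamma_ppq = 0.000000, Gamma_pqq = 0.000000, Gamma_qpp = 0.467153, Gamma_qpq = 0.000000, Gamma_qqq = 0.000000
  tau = 0.666667: gamma = (-0.305556, -0.939815), gamma' = (0.583333, -1.444444); Gamma_ppp = -0.145964, Gamma_ppq = 0.000000, Gamma_pqq = 0.000000, Gamma_qpp = 0.477700, Gamma_qpq = 0.000000, Gamma_qqq = 0.000000
  tau = 0.833333: gamma = (-0.180556, -1.189815), gamma' = (0.916667, -1.555556); Gamma_ppp = -0.088830, Gamma_ppq = 0.000000, Gamma_pqq = 0.000000, Gamma_qpp = 0.491981, Gamma_qpq = 0.000000, Gamma_qqq = 0.000000
  tau = 1.000000: gamma = (0.000000, -1.458333), gamma' = (1.250000, -1.666667); Gamma_ppp = 0.000000, Gamma_ppq = 0.000000, Gamma_pqq = 0.000000, Gamma_qpp = 0.500000, Gamma_qpq = 0.000000, Gamma_qqq = 0.000000
step 0: V^p = -0.5000, V^q = -0.5000
step 1: k1 = (0.045455, -0.181818), k2 = (0.033596, -0.096756), k3 = (0.033731, -0.097144), k4 = (0.007363, -0.018933); V <- V + (h/6)(k1 + 2k2 + 2k3 + k4): V^p = -0.4896, V^q = -0.5327
step 2: k1 = (0.007375, -0.018965), k2 = (-0.021388, 0.057034), k3 = (-0.021598, 0.057594), k4 = (-0.042299, 0.138433); V <- V + (h/6)(k1 + 2k2 + 2k3 + k4): V^p = -0.4963, V^q = -0.5133
step 3: k1 = (-0.042258, 0.138299), k2 = (-0.040986, 0.226999), k3 = (-0.040969, 0.226904), k4 = (0.000000, 0.318724); V <- V + (h/6)(k1 + 2k2 + 2k3 + k4): V^p = -0.5078, V^q = -0.4375

Answer: V^p = -0.5078, V^q = -0.4375


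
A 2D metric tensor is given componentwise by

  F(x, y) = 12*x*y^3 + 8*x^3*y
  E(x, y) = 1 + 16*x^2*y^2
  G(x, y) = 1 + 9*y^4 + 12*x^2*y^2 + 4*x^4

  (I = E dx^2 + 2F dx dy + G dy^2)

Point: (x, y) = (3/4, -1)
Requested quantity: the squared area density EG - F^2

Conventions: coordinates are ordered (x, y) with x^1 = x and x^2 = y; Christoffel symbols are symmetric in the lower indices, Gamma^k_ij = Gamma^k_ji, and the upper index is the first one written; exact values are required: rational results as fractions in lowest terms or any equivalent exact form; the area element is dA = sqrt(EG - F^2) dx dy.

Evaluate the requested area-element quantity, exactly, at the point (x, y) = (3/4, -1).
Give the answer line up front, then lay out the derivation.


Answer: EG - F^2 = 1729/64

E = 10, F = -99/8, G = 1153/64; EG - F^2 = 1729/64


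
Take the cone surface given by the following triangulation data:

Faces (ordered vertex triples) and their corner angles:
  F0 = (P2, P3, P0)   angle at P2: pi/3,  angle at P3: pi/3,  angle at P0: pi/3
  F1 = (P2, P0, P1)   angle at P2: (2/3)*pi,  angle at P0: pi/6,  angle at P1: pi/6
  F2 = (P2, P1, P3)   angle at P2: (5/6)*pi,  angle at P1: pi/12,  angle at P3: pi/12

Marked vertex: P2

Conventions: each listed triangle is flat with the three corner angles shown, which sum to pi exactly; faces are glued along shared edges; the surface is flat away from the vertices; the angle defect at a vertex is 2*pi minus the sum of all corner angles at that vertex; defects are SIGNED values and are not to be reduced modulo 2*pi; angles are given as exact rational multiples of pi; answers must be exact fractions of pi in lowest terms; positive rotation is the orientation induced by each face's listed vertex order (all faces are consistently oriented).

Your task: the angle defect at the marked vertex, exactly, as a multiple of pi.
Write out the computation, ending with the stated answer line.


Sum of corner angles at P2: (11/6)*pi
defect = 2*pi - (11/6)*pi

Answer: defect(P2) = pi/6


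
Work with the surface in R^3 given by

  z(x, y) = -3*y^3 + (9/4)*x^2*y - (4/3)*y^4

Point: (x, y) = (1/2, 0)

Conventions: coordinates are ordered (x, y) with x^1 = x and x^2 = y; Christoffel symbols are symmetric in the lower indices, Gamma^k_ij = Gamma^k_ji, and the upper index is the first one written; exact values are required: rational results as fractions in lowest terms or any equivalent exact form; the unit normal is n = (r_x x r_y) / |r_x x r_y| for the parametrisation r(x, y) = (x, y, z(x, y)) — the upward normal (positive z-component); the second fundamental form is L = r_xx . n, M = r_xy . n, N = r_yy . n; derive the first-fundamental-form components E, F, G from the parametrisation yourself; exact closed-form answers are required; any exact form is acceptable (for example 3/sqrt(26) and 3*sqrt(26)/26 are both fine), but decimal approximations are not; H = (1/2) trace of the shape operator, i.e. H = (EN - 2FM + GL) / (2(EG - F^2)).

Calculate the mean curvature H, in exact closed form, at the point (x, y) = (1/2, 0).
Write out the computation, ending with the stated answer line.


z_x = 0, z_y = 9/16, z_xx = 0, z_xy = 9/4, z_yy = 0
E = 1, F = 0, G = 337/256; answer radicand W^2 = 337/256
unnormalised second-form numerators: l = 0, m = 9/4, n = 0; L = l/sqrt(337/256), and similarly M = m/sqrt(W^2), N = n/sqrt(W^2)
H = (E*n - 2*F*m + G*l) / (2*(EG - F^2)*sqrt(W^2)); E*n - 2*F*m + G*l = 0, EG - F^2 = 337/256, so H = (0)/sqrt(337/256)

Answer: H = 0


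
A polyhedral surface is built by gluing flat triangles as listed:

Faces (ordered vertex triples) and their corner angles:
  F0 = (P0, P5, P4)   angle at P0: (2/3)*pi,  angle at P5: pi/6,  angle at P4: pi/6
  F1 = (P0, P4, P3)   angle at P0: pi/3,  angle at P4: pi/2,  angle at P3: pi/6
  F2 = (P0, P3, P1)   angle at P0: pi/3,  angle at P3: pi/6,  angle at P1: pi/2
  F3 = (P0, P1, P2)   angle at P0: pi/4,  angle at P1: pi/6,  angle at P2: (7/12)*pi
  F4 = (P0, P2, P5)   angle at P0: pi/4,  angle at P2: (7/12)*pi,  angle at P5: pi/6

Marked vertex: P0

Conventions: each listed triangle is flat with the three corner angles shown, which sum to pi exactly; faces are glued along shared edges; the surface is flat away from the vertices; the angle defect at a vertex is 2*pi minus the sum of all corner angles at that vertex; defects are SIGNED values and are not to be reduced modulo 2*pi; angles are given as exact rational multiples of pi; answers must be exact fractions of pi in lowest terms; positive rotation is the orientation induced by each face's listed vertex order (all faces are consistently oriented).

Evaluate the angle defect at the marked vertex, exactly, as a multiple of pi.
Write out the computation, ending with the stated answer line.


Sum of corner angles at P0: (11/6)*pi
defect = 2*pi - (11/6)*pi

Answer: defect(P0) = pi/6


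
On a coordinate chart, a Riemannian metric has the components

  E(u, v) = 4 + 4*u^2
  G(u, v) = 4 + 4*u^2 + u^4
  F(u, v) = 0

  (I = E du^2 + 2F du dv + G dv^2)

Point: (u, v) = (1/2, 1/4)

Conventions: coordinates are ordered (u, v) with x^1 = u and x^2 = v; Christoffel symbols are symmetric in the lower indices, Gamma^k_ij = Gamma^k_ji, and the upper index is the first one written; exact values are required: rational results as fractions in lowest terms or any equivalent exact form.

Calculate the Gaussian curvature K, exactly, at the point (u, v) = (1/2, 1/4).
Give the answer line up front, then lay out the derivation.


Answer: K = -32/225

E = 5, F = 0, G = 81/16, EG - F^2 = 405/16 at the point
E_u = 4, E_v = 0, F_u = 0, F_v = 0, G_u = 9/2, G_v = 0
E_vv = 0, F_uv = 0, G_uu = 11
Brioschi: K = (det M1 - det M2) / (EG - F^2)^2 with the standard first/second-derivative matrices M1, M2.
M1 = [[-E_vv/2 + F_uv - G_uu/2, E_u/2, F_u - E_v/2], [F_v - G_u/2, E, F], [G_v/2, F, G]] = [[-11/2, 2, 0], [-9/4, 5, 0], [0, 0, 81/16]]; det M1 = -1863/16
M2 = [[0, E_v/2, G_u/2], [E_v/2, E, F], [G_u/2, F, G]] = [[0, 0, 9/4], [0, 5, 0], [9/4, 0, 81/16]]; det M2 = -405/16
det M1 - det M2 = -729/8; K = -729/8 / (405/16)^2 = -32/225


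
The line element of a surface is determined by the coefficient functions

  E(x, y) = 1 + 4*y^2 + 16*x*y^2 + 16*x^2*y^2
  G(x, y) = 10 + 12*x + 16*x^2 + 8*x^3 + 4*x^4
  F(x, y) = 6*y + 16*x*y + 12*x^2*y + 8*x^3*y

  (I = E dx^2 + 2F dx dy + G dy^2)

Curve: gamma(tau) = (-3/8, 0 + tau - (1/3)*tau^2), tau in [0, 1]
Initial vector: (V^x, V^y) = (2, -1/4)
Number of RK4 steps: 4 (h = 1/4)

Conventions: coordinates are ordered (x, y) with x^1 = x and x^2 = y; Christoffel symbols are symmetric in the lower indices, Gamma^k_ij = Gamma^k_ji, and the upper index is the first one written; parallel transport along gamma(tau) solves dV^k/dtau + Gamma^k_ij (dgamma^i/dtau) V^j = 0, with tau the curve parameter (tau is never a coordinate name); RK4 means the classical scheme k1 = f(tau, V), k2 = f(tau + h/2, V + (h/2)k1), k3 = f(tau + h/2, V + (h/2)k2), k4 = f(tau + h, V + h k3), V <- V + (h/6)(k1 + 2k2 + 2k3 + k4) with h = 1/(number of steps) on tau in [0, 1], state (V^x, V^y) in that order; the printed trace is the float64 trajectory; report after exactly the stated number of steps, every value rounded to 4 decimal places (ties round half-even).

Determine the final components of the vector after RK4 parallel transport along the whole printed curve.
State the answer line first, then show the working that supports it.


Answer: V^x = 1.9852, V^y = -0.4761

gamma'(tau) = (0, 1 - (2/3)*tau); f(tau, V)^k = -Gamma^k_ij(gamma(tau)) gamma'^i(tau) V^j; h = 1/4; intermediate values shown to 6 dp
curve data and Christoffel symbols at the stage parameters:
  tau = 0.000000: gamma = (-0.375000, 0.000000), gamma' = (0.000000, 1.000000); Gamma_xxx = 0.000000, Gamma_xxy = 0.000000, Gamma_xyy = 0.000000, Gamma_yxx = 0.000000, Gamma_yxy = 0.170864, Gamma_yyy = 0.000000
  tau = 0.125000: gamma = (-0.375000, 0.119792), gamma' = (0.000000, 0.916667); Gamma_xxx = 0.003873, Gamma_xxy = 0.004041, Gamma_xyy = 0.000000, Gamma_yxx = 0.163665, Gamma_yxy = 0.170781, Gamma_yyy = 0.000000
  tau = 0.250000: gamma = (-0.375000, 0.229167), gamma' = (0.000000, 0.833333); Gamma_xxx = 0.014155, Gamma_xxy = 0.007721, Gamma_xyy = 0.000000, Gamma_yxx = 0.312696, Gamma_yxy = 0.170561, Gamma_yyy = 0.000000
  tau = 0.375000: gamma = (-0.375000, 0.328125), gamma' = (0.000000, 0.750000); Gamma_xxx = 0.028965, Gamma_xxy = 0.011034, Gamma_xyy = 0.000000, Gamma_yxx = 0.446893, Gamma_yxy = 0.170245, Gamma_yyy = 0.000000
  tau = 0.500000: gamma = (-0.375000, 0.416667), gamma' = (0.000000, 0.666667); Gamma_xxx = 0.046603, Gamma_xxy = 0.013981, Gamma_xyy = 0.000000, Gamma_yxx = 0.566227, Gamma_yxy = 0.169868, Gamma_yyy = 0.000000
  tau = 0.625000: gamma = (-0.375000, 0.494792), gamma' = (0.000000, 0.583333); Gamma_xxx = 0.065561, Gamma_xxy = 0.016563, Gamma_xyy = 0.000000, Gamma_yxx = 0.670792, Gamma_yxy = 0.169463, Gamma_yyy = 0.000000
  tau = 0.750000: gamma = (-0.375000, 0.562500), gamma' = (0.000000, 0.500000); Gamma_xxx = 0.084529, Gamma_xxy = 0.018784, Gamma_xyy = 0.000000, Gamma_yxx = 0.760762, Gamma_yxy = 0.169058, Gamma_yyy = 0.000000
  tau = 0.875000: gamma = (-0.375000, 0.619792), gamma' = (0.000000, 0.416667); Gamma_xxx = 0.102393, Gamma_xxy = 0.020651, Gamma_xyy = 0.000000, Gamma_yxx = 0.836355, Gamma_yxy = 0.168677, Gamma_yyy = 0.000000
  tau = 1.000000: gamma = (-0.375000, 0.666667), gamma' = (0.000000, 0.333333); Gamma_xxx = 0.118229, Gamma_xxy = 0.022168, Gamma_xyy = 0.000000, Gamma_yxx = 0.897805, Gamma_yxy = 0.168338, Gamma_yyy = 0.000000
step 0: V^x = 2.0000, V^y = -0.2500
step 1: k1 = (0.000000, -0.341727), k2 = (-0.007409, -0.313098), k3 = (-0.007405, -0.312953), k4 = (-0.012856, -0.284006); V <- V + (h/6)(k1 + 2k2 + 2k3 + k4): V^x = 1.9982, V^y = -0.3282
step 2: k1 = (-0.012857, -0.284017), k2 = (-0.016524, -0.254936), k3 = (-0.016520, -0.254878), k4 = (-0.018586, -0.225823); V <- V + (h/6)(k1 + 2k2 + 2k3 + k4): V^x = 1.9942, V^y = -0.3920
step 3: k1 = (-0.018587, -0.225830), k2 = (-0.019244, -0.196901), k3 = (-0.019244, -0.196893), k4 = (-0.018684, -0.168158); V <- V + (h/6)(k1 + 2k2 + 2k3 + k4): V^x = 1.9894, V^y = -0.4412
step 4: k1 = (-0.018685, -0.168163), k2 = (-0.017098, -0.139655), k3 = (-0.017099, -0.139669), k4 = (-0.014669, -0.111391); V <- V + (h/6)(k1 + 2k2 + 2k3 + k4): V^x = 1.9852, V^y = -0.4761


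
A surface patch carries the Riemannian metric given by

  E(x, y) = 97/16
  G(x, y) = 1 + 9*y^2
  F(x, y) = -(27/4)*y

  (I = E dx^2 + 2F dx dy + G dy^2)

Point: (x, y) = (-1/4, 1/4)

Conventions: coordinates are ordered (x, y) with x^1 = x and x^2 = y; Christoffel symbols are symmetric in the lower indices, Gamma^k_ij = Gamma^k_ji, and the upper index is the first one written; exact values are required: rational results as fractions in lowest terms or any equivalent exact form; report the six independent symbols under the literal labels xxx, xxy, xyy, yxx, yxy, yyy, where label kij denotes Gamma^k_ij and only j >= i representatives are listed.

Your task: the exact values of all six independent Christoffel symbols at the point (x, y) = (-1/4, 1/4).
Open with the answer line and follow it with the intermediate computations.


Answer: Gamma_xxx = 0, Gamma_xxy = 0, Gamma_xyy = -54/53, Gamma_yxx = 0, Gamma_yxy = 0, Gamma_yyy = 18/53

E = 97/16, F = -27/16, G = 25/16 at the point
E_x = 0, E_y = 0, F_x = 0, F_y = -27/4, G_x = 0, G_y = 9/2
EG - F^2 = 53/8;  g^inv = (8/53) * [[25/16, 27/16], [27/16, 97/16]]
first-kind symbols [ij,l] = (1/2)(d_i g_jl + d_j g_il - d_l g_ij): [xx,x] = E_x/2 = 0, [xx,y] = F_x - E_y/2 = 0, [xy,x] = E_y/2 = 0, [xy,y] = G_x/2 = 0, [yy,x] = F_y - G_x/2 = -27/4, [yy,y] = G_y/2 = 9/4
Gamma^x_ij = (G*[ij,x] - F*[ij,y])/(EG - F^2), Gamma^y_ij = (E*[ij,y] - F*[ij,x])/(EG - F^2)


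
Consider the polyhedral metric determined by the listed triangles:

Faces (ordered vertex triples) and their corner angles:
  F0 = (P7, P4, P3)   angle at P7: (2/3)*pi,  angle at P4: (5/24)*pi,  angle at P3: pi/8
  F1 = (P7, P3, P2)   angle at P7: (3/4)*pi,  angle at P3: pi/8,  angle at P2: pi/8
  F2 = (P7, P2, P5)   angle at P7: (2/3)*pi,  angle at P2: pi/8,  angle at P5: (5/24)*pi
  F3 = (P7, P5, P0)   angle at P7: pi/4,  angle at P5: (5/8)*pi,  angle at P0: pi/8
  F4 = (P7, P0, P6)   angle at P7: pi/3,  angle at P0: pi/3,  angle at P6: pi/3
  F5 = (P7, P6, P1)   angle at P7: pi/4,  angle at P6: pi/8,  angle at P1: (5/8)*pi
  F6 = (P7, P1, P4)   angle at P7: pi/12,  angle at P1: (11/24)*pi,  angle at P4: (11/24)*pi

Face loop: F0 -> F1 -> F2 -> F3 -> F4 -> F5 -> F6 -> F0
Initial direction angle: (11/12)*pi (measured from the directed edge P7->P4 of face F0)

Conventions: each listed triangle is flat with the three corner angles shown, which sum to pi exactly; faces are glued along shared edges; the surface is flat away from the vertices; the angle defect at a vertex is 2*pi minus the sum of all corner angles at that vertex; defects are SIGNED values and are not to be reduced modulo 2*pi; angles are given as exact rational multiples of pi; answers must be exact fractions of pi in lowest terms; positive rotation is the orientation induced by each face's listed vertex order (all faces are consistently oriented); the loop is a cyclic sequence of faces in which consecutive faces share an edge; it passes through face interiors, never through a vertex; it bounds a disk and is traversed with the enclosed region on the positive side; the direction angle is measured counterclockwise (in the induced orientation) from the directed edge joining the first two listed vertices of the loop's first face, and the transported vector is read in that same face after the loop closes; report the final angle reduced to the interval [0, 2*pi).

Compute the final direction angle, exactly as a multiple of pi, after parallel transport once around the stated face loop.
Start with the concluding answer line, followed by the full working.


Answer: final direction angle = (23/12)*pi

enclosed vertex P7: corner angles sum to 3*pi, defect = 2*pi - 3*pi = -pi
transport around the loop rotates by the sum of enclosed defects; add to the initial angle mod 2*pi
final angle = (11/12)*pi - pi = (23/12)*pi (mod 2*pi)


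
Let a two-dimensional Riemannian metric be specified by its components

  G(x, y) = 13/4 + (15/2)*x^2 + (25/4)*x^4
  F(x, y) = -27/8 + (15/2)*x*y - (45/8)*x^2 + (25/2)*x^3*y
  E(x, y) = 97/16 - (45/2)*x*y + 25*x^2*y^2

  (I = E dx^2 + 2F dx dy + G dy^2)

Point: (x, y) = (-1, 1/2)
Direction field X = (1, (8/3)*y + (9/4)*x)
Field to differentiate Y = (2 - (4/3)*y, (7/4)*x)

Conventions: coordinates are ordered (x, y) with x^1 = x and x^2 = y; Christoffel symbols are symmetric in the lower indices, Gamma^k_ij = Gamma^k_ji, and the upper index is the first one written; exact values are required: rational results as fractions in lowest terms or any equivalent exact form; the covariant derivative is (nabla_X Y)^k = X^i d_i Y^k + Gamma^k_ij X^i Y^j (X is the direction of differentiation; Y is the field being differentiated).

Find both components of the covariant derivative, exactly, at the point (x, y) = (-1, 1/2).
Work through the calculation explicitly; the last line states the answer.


E = 377/16, F = -19, G = 17 at the point
E_x = -95/4, E_y = 95/2, F_x = 135/4, F_y = -20, G_x = -40, G_y = 0
EG - F^2 = 633/16;  g^inv = (16/633) * [[17, 19], [19, 377/16]]
first-kind symbols [ij,l] = (1/2)(d_i g_jl + d_j g_il - d_l g_ij): [xx,x] = E_x/2 = -95/8, [xx,y] = F_x - E_y/2 = 10, [xy,x] = E_y/2 = 95/4, [xy,y] = G_x/2 = -20, [yy,x] = F_y - G_x/2 = 0, [yy,y] = G_y/2 = 0
Gamma^x_ij = (G*[ij,x] - F*[ij,y])/(EG - F^2), Gamma^y_ij = (E*[ij,y] - F*[ij,x])/(EG - F^2)
Gamma_xxx = -190/633, Gamma_xxy = 380/633, Gamma_xyy = 0, Gamma_yxx = 160/633, Gamma_yxy = -320/633, Gamma_yyy = 0
X = (1, -11/12), Y = (4/3, -7/4) at the point

Answer: (nabla_X Y)^x = -5482/5697, (nabla_X Y)^y = 81799/22788


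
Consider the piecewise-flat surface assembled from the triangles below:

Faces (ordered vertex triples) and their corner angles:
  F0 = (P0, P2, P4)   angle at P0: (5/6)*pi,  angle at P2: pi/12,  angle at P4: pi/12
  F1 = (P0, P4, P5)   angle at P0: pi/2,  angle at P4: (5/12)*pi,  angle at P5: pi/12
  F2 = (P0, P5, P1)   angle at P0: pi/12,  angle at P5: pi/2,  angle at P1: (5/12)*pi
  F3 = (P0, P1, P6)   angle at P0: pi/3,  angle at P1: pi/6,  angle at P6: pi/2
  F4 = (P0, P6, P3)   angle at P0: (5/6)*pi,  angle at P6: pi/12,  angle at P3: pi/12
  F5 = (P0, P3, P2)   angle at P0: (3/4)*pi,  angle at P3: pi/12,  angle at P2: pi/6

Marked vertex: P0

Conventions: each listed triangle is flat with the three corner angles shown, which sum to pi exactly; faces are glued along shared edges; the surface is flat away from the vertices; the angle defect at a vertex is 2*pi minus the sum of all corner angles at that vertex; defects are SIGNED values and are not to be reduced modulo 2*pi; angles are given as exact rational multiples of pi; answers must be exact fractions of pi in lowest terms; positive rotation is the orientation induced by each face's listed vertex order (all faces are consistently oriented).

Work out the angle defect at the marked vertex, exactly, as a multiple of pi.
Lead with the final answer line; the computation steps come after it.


Answer: defect(P0) = (-4/3)*pi

Sum of corner angles at P0: (10/3)*pi
defect = 2*pi - (10/3)*pi


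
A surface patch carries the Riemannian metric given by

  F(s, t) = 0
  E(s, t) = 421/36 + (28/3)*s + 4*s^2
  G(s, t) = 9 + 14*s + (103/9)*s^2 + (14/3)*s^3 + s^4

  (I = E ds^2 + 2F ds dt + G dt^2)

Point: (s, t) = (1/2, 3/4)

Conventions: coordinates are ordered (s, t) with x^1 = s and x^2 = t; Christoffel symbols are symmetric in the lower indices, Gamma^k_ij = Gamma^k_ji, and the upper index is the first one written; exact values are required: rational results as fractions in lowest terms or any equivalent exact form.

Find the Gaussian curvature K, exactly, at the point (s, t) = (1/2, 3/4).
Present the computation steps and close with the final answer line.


E = 625/36, F = 0, G = 2809/144, EG - F^2 = 1755625/5184 at the point
E_s = 40/3, E_t = 0, F_s = 0, F_t = 0, G_s = 265/9, G_t = 0
E_tt = 0, F_st = 0, G_ss = 359/9
Evaluate Brioschi's two determinant matrices M1, M2 and divide by (EG - F^2)^2.
M1 = [[-E_tt/2 + F_st - G_ss/2, E_s/2, F_s - E_t/2], [F_t - G_s/2, E, F], [G_t/2, F, G]] = [[-359/18, 20/3, 0], [-265/18, 625/36, 0], [0, 0, 2809/144]]; det M1 = -451616975/93312
M2 = [[0, E_t/2, G_s/2], [E_t/2, E, F], [G_s/2, F, G]] = [[0, 0, 265/18], [0, 625/36, 0], [265/18, 0, 2809/144]]; det M2 = -43890625/11664
det M1 - det M2 = -3721925/3456; K = -3721925/3456 / (1755625/5184)^2 = -7776/828125

Answer: K = -7776/828125


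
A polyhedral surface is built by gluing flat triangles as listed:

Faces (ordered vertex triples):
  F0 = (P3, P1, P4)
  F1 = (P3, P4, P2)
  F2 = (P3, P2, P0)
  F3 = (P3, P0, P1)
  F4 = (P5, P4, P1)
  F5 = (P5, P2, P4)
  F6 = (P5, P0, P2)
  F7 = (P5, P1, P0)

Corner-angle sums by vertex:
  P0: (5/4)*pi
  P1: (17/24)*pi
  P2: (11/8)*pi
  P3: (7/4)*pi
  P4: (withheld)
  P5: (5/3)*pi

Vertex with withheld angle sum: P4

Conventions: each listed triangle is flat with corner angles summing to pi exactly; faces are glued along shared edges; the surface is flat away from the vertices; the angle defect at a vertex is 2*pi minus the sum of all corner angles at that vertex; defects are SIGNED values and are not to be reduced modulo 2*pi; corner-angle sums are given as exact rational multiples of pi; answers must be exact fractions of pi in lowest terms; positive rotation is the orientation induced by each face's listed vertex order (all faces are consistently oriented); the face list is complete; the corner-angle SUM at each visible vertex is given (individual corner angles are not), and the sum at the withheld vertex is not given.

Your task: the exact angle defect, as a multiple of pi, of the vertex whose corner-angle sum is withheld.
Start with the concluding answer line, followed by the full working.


Answer: defect(P4) = (3/4)*pi

V = 6, E = 12, F = 8; chi = V - E + F = 2
Gauss-Bonnet: total defect = 2*pi*chi = 4*pi; visible defects sum to (13/4)*pi


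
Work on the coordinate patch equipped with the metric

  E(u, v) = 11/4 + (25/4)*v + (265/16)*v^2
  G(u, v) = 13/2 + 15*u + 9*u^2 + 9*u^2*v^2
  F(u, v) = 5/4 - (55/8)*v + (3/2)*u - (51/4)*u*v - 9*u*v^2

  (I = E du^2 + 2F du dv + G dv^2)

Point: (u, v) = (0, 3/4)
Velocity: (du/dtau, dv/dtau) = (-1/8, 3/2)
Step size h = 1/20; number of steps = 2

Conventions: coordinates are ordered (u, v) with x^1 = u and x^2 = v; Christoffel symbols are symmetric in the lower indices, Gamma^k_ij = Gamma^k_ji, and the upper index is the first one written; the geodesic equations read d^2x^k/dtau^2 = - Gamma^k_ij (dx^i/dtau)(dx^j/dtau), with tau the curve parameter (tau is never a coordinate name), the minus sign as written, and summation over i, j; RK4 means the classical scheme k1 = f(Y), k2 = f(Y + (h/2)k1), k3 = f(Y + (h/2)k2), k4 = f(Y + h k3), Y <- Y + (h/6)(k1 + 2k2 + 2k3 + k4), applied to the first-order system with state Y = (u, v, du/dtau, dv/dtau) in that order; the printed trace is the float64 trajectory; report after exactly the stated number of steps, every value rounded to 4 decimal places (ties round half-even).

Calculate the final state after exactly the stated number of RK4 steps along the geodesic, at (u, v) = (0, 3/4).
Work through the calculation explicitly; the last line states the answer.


f(Y) = (du/dtau, dv/dtau, -Gamma^u_ij Y'^i Y'^j, -Gamma^v_ij Y'^i Y'^j) with the Gammas evaluated at the stage position; h = 0.050000; intermediate values shown to 6 dp
step 0: u = 0.0000, v = 0.7500, du/dtau = -0.1250, dv/dtau = 1.5000
step 1:
  k1: at (u, v) = (0.000000, 0.750000), (du/dtau, dv/dtau) = (-0.125000, 1.500000); Gamma_uuu = -1.196044, Gamma_uuv = 1.392026, Gamma_uvv = -0.997820, Gamma_vuu = -5.129834, Gamma_vuv = 1.990400, Gamma_vvv = -0.599652; k1 = (-0.125000, 1.500000, 2.785794, 2.175770)
  k2: at (u, v) = (-0.003125, 0.787500), (du/dtau, dv/dtau) = (-0.055355, 1.554394); Gamma_uuu = -1.262847, Gamma_uuv = 1.366626, Gamma_uvv = -0.930275, Gamma_vuu = -5.499980, Gamma_vuv = 2.027630, Gamma_vvv = -0.593901; k2 = (-0.055355, 1.554394, 2.486725, 1.800731)
  k3: at (u, v) = (-0.001384, 0.788860), (du/dtau, dv/dtau) = (-0.062832, 1.545018); Gamma_uuu = -1.269665, Gamma_uuv = 1.369448, Gamma_uvv = -0.934304, Gamma_vuu = -5.498013, Gamma_vuv = 2.032364, Gamma_vvv = -0.598974; k3 = (-0.062832, 1.545018, 2.501155, 1.846094)
  k4: at (u, v) = (-0.003142, 0.827251), (du/dtau, dv/dtau) = (0.000058, 1.592305); Gamma_uuu = -1.339366, Gamma_uuv = 1.345870, Gamma_uvv = -0.875324, Gamma_vuu = -5.875095, Gamma_vuv = 2.070374, Gamma_vvv = -0.595415; k4 = (0.000058, 1.592305, 2.219079, 1.509255)
  Y <- Y + (h/6)(k1 + 2k2 + 2k3 + k4): u = -0.0030, v = 0.8274, du/dtau = -0.0002, dv/dtau = 1.5915
step 2:
  k1: at (u, v) = (-0.003011, 0.827426), (du/dtau, dv/dtau) = (-0.000161, 1.591489); Gamma_uuu = -1.340051, Gamma_uuv = 1.346057, Gamma_uvv = -0.875534, Gamma_vuu = -5.875648, Gamma_vuv = 2.070845, Gamma_vvv = -0.595810; k1 = (-0.000161, 1.591489, 2.218276, 1.510153)
  k2: at (u, v) = (-0.003015, 0.867213), (du/dtau, dv/dtau) = (0.055295, 1.629243); Gamma_uuu = -1.415377, Gamma_uuv = 1.325302, Gamma_uvv = -0.825248, Gamma_vuu = -6.260875, Gamma_vuv = 2.111904, Gamma_vvv = -0.596127; k2 = (0.055295, 1.629243, 1.956101, 1.221001)
  k3: at (u, v) = (-0.001629, 0.868157), (du/dtau, dv/dtau) = (0.048741, 1.622014); Gamma_uuu = -1.421286, Gamma_uuv = 1.327930, Gamma_uvv = -0.828707, Gamma_vuu = -6.258053, Gamma_vuv = 2.116382, Gamma_vvv = -0.600442; k3 = (0.048741, 1.622014, 1.973677, 1.259950)
  k4: at (u, v) = (-0.000574, 0.908527), (du/dtau, dv/dtau) = (0.098522, 1.654486); Gamma_uuu = -1.500303, Gamma_uuv = 1.309615, Gamma_uvv = -0.785400, Gamma_vuu = -6.649663, Gamma_vuv = 2.159844, Gamma_vvv = -0.603269; k4 = (0.098522, 1.654486, 1.737513, 1.011763)
  Y <- Y + (h/6)(k1 + 2k2 + 2k3 + k4): u = -0.0005, v = 0.9087, du/dtau = 0.0983, dv/dtau = 1.6539

Answer: u = -0.0005, v = 0.9087, du/dtau = 0.0983, dv/dtau = 1.6539


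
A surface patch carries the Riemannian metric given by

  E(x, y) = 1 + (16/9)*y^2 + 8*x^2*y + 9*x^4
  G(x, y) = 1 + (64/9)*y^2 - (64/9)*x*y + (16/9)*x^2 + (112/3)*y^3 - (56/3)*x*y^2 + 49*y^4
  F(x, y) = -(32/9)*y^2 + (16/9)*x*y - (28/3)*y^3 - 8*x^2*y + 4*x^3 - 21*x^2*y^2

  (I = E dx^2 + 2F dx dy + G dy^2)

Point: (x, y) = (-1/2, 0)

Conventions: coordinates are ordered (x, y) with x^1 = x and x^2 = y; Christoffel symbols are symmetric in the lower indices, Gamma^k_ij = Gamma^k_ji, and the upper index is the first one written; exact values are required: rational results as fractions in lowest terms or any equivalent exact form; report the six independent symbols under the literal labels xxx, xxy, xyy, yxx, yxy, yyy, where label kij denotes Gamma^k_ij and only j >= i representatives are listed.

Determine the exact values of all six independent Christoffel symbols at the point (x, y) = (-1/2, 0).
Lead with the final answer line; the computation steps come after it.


Answer: Gamma_xxx = -324/289, Gamma_xxy = 144/289, Gamma_xyy = -288/289, Gamma_yxx = 288/289, Gamma_yxy = -128/289, Gamma_yyy = 256/289

E = 25/16, F = -1/2, G = 13/9 at the point
E_x = -9/2, E_y = 2, F_x = 3, F_y = -26/9, G_x = -16/9, G_y = 32/9
EG - F^2 = 289/144;  g^inv = (144/289) * [[13/9, 1/2], [1/2, 25/16]]
first-kind symbols [ij,l] = (1/2)(d_i g_jl + d_j g_il - d_l g_ij): [xx,x] = E_x/2 = -9/4, [xx,y] = F_x - E_y/2 = 2, [xy,x] = E_y/2 = 1, [xy,y] = G_x/2 = -8/9, [yy,x] = F_y - G_x/2 = -2, [yy,y] = G_y/2 = 16/9
Gamma^x_ij = (G*[ij,x] - F*[ij,y])/(EG - F^2), Gamma^y_ij = (E*[ij,y] - F*[ij,x])/(EG - F^2)


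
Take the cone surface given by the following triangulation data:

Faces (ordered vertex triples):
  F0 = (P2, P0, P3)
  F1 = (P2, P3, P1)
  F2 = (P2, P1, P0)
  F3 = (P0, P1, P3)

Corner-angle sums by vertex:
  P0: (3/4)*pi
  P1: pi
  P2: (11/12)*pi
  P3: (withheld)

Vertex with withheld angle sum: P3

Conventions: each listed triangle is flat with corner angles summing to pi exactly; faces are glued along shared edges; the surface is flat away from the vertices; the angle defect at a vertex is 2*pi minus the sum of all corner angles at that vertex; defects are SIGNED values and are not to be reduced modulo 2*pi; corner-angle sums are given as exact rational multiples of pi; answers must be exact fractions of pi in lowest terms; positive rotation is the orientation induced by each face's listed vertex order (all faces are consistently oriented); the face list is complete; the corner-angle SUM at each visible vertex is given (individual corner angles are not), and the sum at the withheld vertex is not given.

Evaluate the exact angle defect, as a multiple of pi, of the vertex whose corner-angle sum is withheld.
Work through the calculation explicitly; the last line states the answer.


V = 4, E = 6, F = 4; chi = V - E + F = 2
Gauss-Bonnet: total defect = 2*pi*chi = 4*pi; visible defects sum to (10/3)*pi

Answer: defect(P3) = (2/3)*pi


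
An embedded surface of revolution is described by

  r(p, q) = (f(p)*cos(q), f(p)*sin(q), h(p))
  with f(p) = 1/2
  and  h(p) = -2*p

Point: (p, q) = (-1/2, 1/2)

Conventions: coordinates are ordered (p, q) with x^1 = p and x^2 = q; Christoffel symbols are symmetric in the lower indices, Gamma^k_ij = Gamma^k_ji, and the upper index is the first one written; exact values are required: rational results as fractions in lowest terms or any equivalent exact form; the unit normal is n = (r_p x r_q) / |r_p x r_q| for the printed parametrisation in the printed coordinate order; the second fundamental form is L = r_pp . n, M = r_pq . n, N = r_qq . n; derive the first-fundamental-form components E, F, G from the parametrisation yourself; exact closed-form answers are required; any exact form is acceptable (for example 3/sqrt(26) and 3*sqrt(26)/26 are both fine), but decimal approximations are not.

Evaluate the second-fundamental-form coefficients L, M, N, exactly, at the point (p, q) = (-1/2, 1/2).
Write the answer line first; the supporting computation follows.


Answer: L = 0, M = 0, N = -1/2

f = 1/2, f' = 0, f'' = 0, h' = -2, h'' = 0
E = 4, F = 0, G = 1/4; answer radicand W^2 = 4
unnormalised second-form numerators: l = 0, m = 0, n = -1; L = l/sqrt(4), and similarly M = m/sqrt(W^2), N = n/sqrt(W^2)


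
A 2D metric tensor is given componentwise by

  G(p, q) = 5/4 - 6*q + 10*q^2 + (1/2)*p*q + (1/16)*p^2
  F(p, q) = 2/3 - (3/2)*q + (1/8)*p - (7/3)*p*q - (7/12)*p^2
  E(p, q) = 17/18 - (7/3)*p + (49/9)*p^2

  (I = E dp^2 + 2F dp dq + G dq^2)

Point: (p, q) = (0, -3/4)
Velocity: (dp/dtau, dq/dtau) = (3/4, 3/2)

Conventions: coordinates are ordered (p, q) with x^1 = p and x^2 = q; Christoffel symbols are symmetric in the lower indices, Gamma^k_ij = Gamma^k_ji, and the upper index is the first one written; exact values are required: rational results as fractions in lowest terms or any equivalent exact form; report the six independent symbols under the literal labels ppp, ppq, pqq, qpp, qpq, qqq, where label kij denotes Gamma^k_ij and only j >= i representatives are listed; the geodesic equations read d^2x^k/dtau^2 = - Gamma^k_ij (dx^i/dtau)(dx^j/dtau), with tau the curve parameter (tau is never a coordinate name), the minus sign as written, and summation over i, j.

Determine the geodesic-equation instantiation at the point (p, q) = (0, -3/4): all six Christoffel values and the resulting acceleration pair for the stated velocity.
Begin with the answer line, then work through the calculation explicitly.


Answer: Gamma_ppp = -9579/4339, Gamma_ppq = 387/8678, Gamma_pqq = 4473/8678, Gamma_qpp = 2224/4339, Gamma_qpq = -102/4339, Gamma_qqq = -8715/8678; accelerations (d^2p/dtau^2, d^2q/dtau^2) = (-1269/69424, 70263/34712)

E = 17/18, F = 43/24, G = 91/8 at the point
E_p = -7/3, E_q = 0, F_p = 15/8, F_q = -3/2, G_p = -3/8, G_q = -21
EG - F^2 = 4339/576;  g^inv = (576/4339) * [[91/8, -43/24], [-43/24, 17/18]]
first-kind symbols [ij,l] = (1/2)(d_i g_jl + d_j g_il - d_l g_ij): [pp,p] = E_p/2 = -7/6, [pp,q] = F_p - E_q/2 = 15/8, [pq,p] = E_q/2 = 0, [pq,q] = G_p/2 = -3/16, [qq,p] = F_q - G_p/2 = -21/16, [qq,q] = G_q/2 = -21/2
Gamma^p_ij = (G*[ij,p] - F*[ij,q])/(EG - F^2), Gamma^q_ij = (E*[ij,q] - F*[ij,p])/(EG - F^2)
Gamma_ppp = -9579/4339, Gamma_ppq = 387/8678, Gamma_pqq = 4473/8678, Gamma_qpp = 2224/4339, Gamma_qpq = -102/4339, Gamma_qqq = -8715/8678
d^2p/dtau^2 = -(Gamma_ppp*(3/4)^2 + 2*Gamma_ppq*(3/4)*(3/2) + Gamma_pqq*(3/2)^2) = -1269/69424
d^2q/dtau^2 = -(Gamma_qpp*(3/4)^2 + 2*Gamma_qpq*(3/4)*(3/2) + Gamma_qqq*(3/2)^2) = 70263/34712


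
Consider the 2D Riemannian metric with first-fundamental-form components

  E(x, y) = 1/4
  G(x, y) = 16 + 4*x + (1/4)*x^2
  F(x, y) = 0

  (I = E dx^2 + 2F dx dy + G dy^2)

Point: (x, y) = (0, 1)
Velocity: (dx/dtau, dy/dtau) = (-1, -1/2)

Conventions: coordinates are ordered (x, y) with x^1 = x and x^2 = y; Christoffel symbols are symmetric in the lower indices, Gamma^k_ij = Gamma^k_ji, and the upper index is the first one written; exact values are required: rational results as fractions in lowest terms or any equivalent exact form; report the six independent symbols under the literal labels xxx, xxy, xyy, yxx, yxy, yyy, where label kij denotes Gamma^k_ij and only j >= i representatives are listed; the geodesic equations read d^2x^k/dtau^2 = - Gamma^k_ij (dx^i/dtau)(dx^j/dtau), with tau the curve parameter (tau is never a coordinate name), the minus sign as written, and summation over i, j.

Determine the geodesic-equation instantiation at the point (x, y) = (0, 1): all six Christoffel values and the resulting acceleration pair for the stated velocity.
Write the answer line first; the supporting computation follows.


Answer: Gamma_xxx = 0, Gamma_xxy = 0, Gamma_xyy = -8, Gamma_yxx = 0, Gamma_yxy = 1/8, Gamma_yyy = 0; accelerations (d^2x/dtau^2, d^2y/dtau^2) = (2, -1/8)

E = 1/4, F = 0, G = 16 at the point
E_x = 0, E_y = 0, F_x = 0, F_y = 0, G_x = 4, G_y = 0
EG - F^2 = 4;  g^inv = (1/4) * [[16, 0], [0, 1/4]]
first-kind symbols [ij,l] = (1/2)(d_i g_jl + d_j g_il - d_l g_ij): [xx,x] = E_x/2 = 0, [xx,y] = F_x - E_y/2 = 0, [xy,x] = E_y/2 = 0, [xy,y] = G_x/2 = 2, [yy,x] = F_y - G_x/2 = -2, [yy,y] = G_y/2 = 0
Gamma^x_ij = (G*[ij,x] - F*[ij,y])/(EG - F^2), Gamma^y_ij = (E*[ij,y] - F*[ij,x])/(EG - F^2)
Gamma_xxx = 0, Gamma_xxy = 0, Gamma_xyy = -8, Gamma_yxx = 0, Gamma_yxy = 1/8, Gamma_yyy = 0
d^2x/dtau^2 = -(Gamma_xxx*(-1)^2 + 2*Gamma_xxy*(-1)*(-1/2) + Gamma_xyy*(-1/2)^2) = 2
d^2y/dtau^2 = -(Gamma_yxx*(-1)^2 + 2*Gamma_yxy*(-1)*(-1/2) + Gamma_yyy*(-1/2)^2) = -1/8


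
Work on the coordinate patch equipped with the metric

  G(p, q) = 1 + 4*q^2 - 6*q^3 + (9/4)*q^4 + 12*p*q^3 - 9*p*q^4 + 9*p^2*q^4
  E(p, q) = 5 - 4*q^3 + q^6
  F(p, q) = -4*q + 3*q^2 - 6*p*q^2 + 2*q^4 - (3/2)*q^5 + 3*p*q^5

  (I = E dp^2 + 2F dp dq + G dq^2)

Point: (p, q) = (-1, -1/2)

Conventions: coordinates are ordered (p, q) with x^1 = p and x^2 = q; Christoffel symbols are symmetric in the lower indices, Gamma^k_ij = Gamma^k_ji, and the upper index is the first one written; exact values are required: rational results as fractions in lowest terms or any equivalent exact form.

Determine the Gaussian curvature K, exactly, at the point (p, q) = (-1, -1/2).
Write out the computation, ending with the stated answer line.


E = 353/64, F = 289/64, G = 353/64, EG - F^2 = 321/32 at the point
E_p = 0, E_q = -51/16, F_p = -51/32, F_q = -493/32, G_p = -51/16, G_q = -221/8
E_qq = 111/8, F_pq = 111/16, G_pp = 9/8
Brioschi: K = (det M1 - det M2) / (EG - F^2)^2 with the standard first/second-derivative matrices M1, M2.
M1 = [[-E_qq/2 + F_pq - G_pp/2, E_p/2, F_p - E_q/2], [F_q - G_p/2, E, F], [G_q/2, F, G]] = [[-9/16, 0, 0], [-221/16, 353/64, 289/64], [-221/16, 289/64, 353/64]]; det M1 = -2889/512
M2 = [[0, E_q/2, G_p/2], [E_q/2, E, F], [G_p/2, F, G]] = [[0, -51/32, -51/32], [-51/32, 353/64, 289/64], [-51/32, 289/64, 353/64]]; det M2 = -2601/512
det M1 - det M2 = -9/16; K = -9/16 / (321/32)^2 = -64/11449

Answer: K = -64/11449


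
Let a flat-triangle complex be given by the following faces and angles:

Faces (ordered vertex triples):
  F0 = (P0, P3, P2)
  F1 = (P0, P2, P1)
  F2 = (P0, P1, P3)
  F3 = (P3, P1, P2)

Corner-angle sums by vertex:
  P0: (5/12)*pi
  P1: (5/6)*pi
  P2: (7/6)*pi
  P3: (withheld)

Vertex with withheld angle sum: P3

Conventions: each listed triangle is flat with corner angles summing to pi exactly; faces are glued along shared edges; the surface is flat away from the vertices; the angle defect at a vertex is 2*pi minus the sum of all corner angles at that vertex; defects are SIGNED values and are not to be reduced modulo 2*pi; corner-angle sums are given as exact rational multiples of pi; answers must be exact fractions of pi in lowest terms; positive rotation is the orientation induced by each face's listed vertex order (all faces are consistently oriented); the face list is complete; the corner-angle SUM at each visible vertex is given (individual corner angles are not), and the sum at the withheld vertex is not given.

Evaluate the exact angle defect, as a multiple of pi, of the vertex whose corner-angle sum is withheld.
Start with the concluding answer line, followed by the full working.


Answer: defect(P3) = (5/12)*pi

V = 4, E = 6, F = 4; chi = V - E + F = 2
Gauss-Bonnet: total defect = 2*pi*chi = 4*pi; visible defects sum to (43/12)*pi
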